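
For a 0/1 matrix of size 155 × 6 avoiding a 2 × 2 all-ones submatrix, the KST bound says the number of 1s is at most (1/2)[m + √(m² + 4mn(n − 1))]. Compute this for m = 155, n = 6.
z(155, 6; 2, 2) ≤ (1/2)[155 + √(155² + 4·155·6·5)] = (1/2)[155 + √42625] = 180.7291

Kővári–Sós–Turán: let r_1, ..., r_155 be the row sums and z = Σ r_i the total number of 1s. Each pair of columns can share at most one row with both entries 1 (else a 2×2 all-ones block appears), so Σ_i C(r_i, 2) ≤ C(6, 2) = 15. By convexity Σ_i C(r_i, 2) ≥ 155·C(z/155, 2) = z(z − 155)/(2·155), giving z² − 155z − 155·6·5 ≤ 0 and hence z ≤ (1/2)[155 + √(24025 + 4·4650)] = (1/2)[155 + √42625] ≈ (1/2)(155 + 206.4582) = 180.7291.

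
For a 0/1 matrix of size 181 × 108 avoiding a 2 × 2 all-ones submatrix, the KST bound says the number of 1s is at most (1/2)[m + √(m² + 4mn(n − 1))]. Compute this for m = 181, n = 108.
z(181, 108; 2, 2) ≤ (1/2)[181 + √(181² + 4·181·108·107)] = (1/2)[181 + √8399305] = 1539.5777

Kővári–Sós–Turán: let r_1, ..., r_181 be the row sums and z = Σ r_i the total number of 1s. Each pair of columns can share at most one row with both entries 1 (else a 2×2 all-ones block appears), so Σ_i C(r_i, 2) ≤ C(108, 2) = 5778. By convexity Σ_i C(r_i, 2) ≥ 181·C(z/181, 2) = z(z − 181)/(2·181), giving z² − 181z − 181·108·107 ≤ 0 and hence z ≤ (1/2)[181 + √(32761 + 4·2091636)] = (1/2)[181 + √8399305] ≈ (1/2)(181 + 2898.1554) = 1539.5777.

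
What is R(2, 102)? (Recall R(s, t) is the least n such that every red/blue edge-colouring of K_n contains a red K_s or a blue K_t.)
R(2, 102) = 102

R(2, k) = k for all k ≥ 2: in a 2-colouring of K_k, either some edge is red (a red K_2) or all edges are blue (a blue K_k). And K_{101} coloured all-blue has no blue K_102, so R(2, 102) > 101. Hence R(2, 102) = 102.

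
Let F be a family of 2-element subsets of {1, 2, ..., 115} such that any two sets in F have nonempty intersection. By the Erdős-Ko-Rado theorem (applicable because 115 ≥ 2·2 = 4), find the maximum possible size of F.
max |F| = C(114, 1) = 114

Erdős-Ko-Rado (1961): when n ≥ 2k, max |F| = C(n−1, k−1). The bound is attained by the star {A : i ∈ A} for any fixed i ∈ [n]. Here C(115−1, 2−1) = C(114, 1) = 114.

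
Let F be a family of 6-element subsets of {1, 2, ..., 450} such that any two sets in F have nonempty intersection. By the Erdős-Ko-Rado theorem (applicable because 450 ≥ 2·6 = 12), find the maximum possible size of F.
max |F| = C(449, 5) = 148711824464

Erdős-Ko-Rado (1961): when n ≥ 2k, max |F| = C(n−1, k−1). The bound is attained by the star {A : i ∈ A} for any fixed i ∈ [n]. Here C(450−1, 6−1) = C(449, 5) = 148711824464.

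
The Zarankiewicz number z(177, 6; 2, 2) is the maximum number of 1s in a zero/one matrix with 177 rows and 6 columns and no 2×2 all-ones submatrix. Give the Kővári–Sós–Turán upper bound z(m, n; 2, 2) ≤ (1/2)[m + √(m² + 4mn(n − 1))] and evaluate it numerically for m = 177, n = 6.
z(177, 6; 2, 2) ≤ (1/2)[177 + √(177² + 4·177·6·5)] = (1/2)[177 + √52569] = 203.1397

Kővári–Sós–Turán: let r_1, ..., r_177 be the row sums and z = Σ r_i the total number of 1s. Each pair of columns can share at most one row with both entries 1 (else a 2×2 all-ones block appears), so Σ_i C(r_i, 2) ≤ C(6, 2) = 15. By convexity Σ_i C(r_i, 2) ≥ 177·C(z/177, 2) = z(z − 177)/(2·177), giving z² − 177z − 177·6·5 ≤ 0 and hence z ≤ (1/2)[177 + √(31329 + 4·5310)] = (1/2)[177 + √52569] ≈ (1/2)(177 + 229.2793) = 203.1397.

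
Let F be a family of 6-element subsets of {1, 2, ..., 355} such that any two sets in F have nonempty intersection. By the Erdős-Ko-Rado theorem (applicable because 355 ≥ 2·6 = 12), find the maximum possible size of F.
max |F| = C(354, 5) = 45031306320

The Erdős-Ko-Rado theorem states: for n ≥ 2k, an intersecting family of k-subsets of an n-element set has size at most C(n − 1, k − 1), with equality for 'star' families {A ⊆ [n] : |A| = k, i ∈ A} (fix an element i). For n = 355, k = 6: C(354, 5) = 45031306320.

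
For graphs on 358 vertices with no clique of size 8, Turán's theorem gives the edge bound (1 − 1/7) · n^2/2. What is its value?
Turán density bound = (6/7) · 358^2/2 = 384492/7 ≈ 54927.4286

Turán's theorem: ex(n, K_{r+1}) is achieved by the complete r-partite Turán graph T(n, r) with parts as balanced as possible, and is at most (1 − 1/r) · n^2/2. For r = 7, n = 358: the density bound is (6/7) · 128164/2 = 384492/7 ≈ 54927.4286. The integer-valued extremum is e(T(358, 7)) = 54927, which is strictly less than the density bound 384492/7 since 7 ∤ 358 (the parts of T(358, 7) cannot all be equal).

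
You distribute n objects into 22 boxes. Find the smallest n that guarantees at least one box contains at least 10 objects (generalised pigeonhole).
n = (10 − 1)·22 + 1 = 199

By the generalised pigeonhole principle, to guarantee some box contains ≥ r objects we need more than (r − 1) · k objects total. Threshold: n = (r − 1) · k + 1. With r = 10 and k = 22: n = 9 · 22 + 1 = 198 + 1 = 199. For n = 198 = 9 · 22, we can put exactly 9 objects in every box, avoiding 10 in any single one — so 199 is tight.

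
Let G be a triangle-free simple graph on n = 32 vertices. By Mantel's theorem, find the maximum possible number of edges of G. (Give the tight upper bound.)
ex(32, K_3) = ⌊32^2/4⌋ = 256

Mantel (1907): a triangle-free graph on n vertices has at most ⌊n^2/4⌋ edges, with equality for the complete bipartite graph K_{⌊n/2⌋, ⌈n/2⌉}. For n = 32: ⌊32^2/4⌋ = ⌊1024/4⌋ = 256. The extremal graph is K_{16, 16}, which has 16·16 = 256 edges.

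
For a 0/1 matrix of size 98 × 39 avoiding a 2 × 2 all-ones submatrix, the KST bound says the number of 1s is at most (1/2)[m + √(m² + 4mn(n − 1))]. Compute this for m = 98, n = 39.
z(98, 39; 2, 2) ≤ (1/2)[98 + √(98² + 4·98·39·38)] = (1/2)[98 + √590548] = 433.2356

Kővári–Sós–Turán: let r_1, ..., r_98 be the row sums and z = Σ r_i the total number of 1s. Each pair of columns can share at most one row with both entries 1 (else a 2×2 all-ones block appears), so Σ_i C(r_i, 2) ≤ C(39, 2) = 741. By convexity Σ_i C(r_i, 2) ≥ 98·C(z/98, 2) = z(z − 98)/(2·98), giving z² − 98z − 98·39·38 ≤ 0 and hence z ≤ (1/2)[98 + √(9604 + 4·145236)] = (1/2)[98 + √590548] ≈ (1/2)(98 + 768.4712) = 433.2356.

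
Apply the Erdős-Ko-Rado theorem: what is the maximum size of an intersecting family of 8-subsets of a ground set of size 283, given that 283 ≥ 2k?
max |F| = C(282, 7) = 26104824235656

The Erdős-Ko-Rado theorem states: for n ≥ 2k, an intersecting family of k-subsets of an n-element set has size at most C(n − 1, k − 1), with equality for 'star' families {A ⊆ [n] : |A| = k, i ∈ A} (fix an element i). For n = 283, k = 8: C(282, 7) = 26104824235656.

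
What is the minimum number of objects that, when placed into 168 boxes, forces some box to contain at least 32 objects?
n = (32 − 1)·168 + 1 = 5209

By the generalised pigeonhole principle, to guarantee some box contains ≥ r objects we need more than (r − 1) · k objects total. Threshold: n = (r − 1) · k + 1. With r = 32 and k = 168: n = 31 · 168 + 1 = 5208 + 1 = 5209. For n = 5208 = 31 · 168, we can put exactly 31 objects in every box, avoiding 32 in any single one — so 5209 is tight.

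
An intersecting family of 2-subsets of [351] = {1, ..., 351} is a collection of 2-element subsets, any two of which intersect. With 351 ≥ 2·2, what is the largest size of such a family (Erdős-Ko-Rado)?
max |F| = C(350, 1) = 350

The Erdős-Ko-Rado theorem states: for n ≥ 2k, an intersecting family of k-subsets of an n-element set has size at most C(n − 1, k − 1), with equality for 'star' families {A ⊆ [n] : |A| = k, i ∈ A} (fix an element i). For n = 351, k = 2: C(350, 1) = 350.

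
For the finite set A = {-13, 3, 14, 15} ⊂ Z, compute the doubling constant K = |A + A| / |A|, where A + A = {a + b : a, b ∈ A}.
K = |A + A| / |A| = 10/4 = 5/2

Enumerate A + A = {a + b : a, b ∈ A}. With |A| = 4, there are |A|^2 = 16 ordered sum pairs; collecting distinct values, A + A = {-26, -10, 1, 2, 6, 17, 18, 28, 29, 30}, so |A + A| = 10. Thus K = 10/4 = 5/2. For comparison, the minimum possible |A + A| over all 4-element sets is 2·4 − 1 = 7 (so min K = 7/4), attained only by arithmetic progressions.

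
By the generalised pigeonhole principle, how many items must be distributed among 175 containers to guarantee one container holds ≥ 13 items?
n = (13 − 1)·175 + 1 = 2101

By the generalised pigeonhole principle, to guarantee some box contains ≥ r objects we need more than (r − 1) · k objects total. Threshold: n = (r − 1) · k + 1. With r = 13 and k = 175: n = 12 · 175 + 1 = 2100 + 1 = 2101. For n = 2100 = 12 · 175, we can put exactly 12 objects in every box, avoiding 13 in any single one — so 2101 is tight.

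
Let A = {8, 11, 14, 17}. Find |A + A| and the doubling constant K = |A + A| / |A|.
K = |A + A| / |A| = 7/4

Enumerate A + A = {a + b : a, b ∈ A}. With |A| = 4, there are |A|^2 = 16 ordered sum pairs; collecting distinct values, A + A = {16, 19, 22, 25, 28, 31, 34}, so |A + A| = 7. Thus K = 7/4. Here |A + A| = 2|A| − 1 = 7, the minimum possible — so K = 7/4 is minimal, which holds iff A is an arithmetic progression.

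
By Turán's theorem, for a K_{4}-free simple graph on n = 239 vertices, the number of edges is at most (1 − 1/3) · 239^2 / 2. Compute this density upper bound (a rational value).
Turán density bound = (2/3) · 239^2/2 = 57121/3 ≈ 19040.3333

Turán's theorem: ex(n, K_{r+1}) is achieved by the complete r-partite Turán graph T(n, r) with parts as balanced as possible, and is at most (1 − 1/r) · n^2/2. For r = 3, n = 239: the density bound is (2/3) · 57121/2 = 57121/3 ≈ 19040.3333. The integer-valued extremum is e(T(239, 3)) = 19040, which is strictly less than the density bound 57121/3 since 3 ∤ 239 (the parts of T(239, 3) cannot all be equal).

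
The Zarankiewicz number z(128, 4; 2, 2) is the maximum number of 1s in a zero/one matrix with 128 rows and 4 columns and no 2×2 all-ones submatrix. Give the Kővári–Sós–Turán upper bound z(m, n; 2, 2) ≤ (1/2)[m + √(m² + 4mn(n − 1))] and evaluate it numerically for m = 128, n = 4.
z(128, 4; 2, 2) ≤ (1/2)[128 + √(128² + 4·128·4·3)] = (1/2)[128 + √22528] = 139.0467

Kővári–Sós–Turán: let r_1, ..., r_128 be the row sums and z = Σ r_i the total number of 1s. Each pair of columns can share at most one row with both entries 1 (else a 2×2 all-ones block appears), so Σ_i C(r_i, 2) ≤ C(4, 2) = 6. By convexity Σ_i C(r_i, 2) ≥ 128·C(z/128, 2) = z(z − 128)/(2·128), giving z² − 128z − 128·4·3 ≤ 0 and hence z ≤ (1/2)[128 + √(16384 + 4·1536)] = (1/2)[128 + √22528] ≈ (1/2)(128 + 150.0933) = 139.0467.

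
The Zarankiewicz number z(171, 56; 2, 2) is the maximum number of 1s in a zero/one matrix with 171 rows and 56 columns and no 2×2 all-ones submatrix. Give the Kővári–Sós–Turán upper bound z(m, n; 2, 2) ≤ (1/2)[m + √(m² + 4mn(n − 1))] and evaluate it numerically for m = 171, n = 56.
z(171, 56; 2, 2) ≤ (1/2)[171 + √(171² + 4·171·56·55)] = (1/2)[171 + √2135961] = 816.2464

Kővári–Sós–Turán: let r_1, ..., r_171 be the row sums and z = Σ r_i the total number of 1s. Each pair of columns can share at most one row with both entries 1 (else a 2×2 all-ones block appears), so Σ_i C(r_i, 2) ≤ C(56, 2) = 1540. By convexity Σ_i C(r_i, 2) ≥ 171·C(z/171, 2) = z(z − 171)/(2·171), giving z² − 171z − 171·56·55 ≤ 0 and hence z ≤ (1/2)[171 + √(29241 + 4·526680)] = (1/2)[171 + √2135961] ≈ (1/2)(171 + 1461.4927) = 816.2464.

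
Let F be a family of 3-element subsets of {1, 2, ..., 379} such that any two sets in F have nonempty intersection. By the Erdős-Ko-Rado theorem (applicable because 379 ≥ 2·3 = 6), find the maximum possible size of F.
max |F| = C(378, 2) = 71253

Erdős-Ko-Rado (1961): when n ≥ 2k, max |F| = C(n−1, k−1). The bound is attained by the star {A : i ∈ A} for any fixed i ∈ [n]. Here C(379−1, 3−1) = C(378, 2) = 71253.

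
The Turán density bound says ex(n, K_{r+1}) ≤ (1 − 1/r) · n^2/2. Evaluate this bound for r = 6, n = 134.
Turán density bound = (5/6) · 134^2/2 = 22445/3 ≈ 7481.6667

Turán's theorem: ex(n, K_{r+1}) is achieved by the complete r-partite Turán graph T(n, r) with parts as balanced as possible, and is at most (1 − 1/r) · n^2/2. For r = 6, n = 134: the density bound is (5/6) · 17956/2 = 22445/3 ≈ 7481.6667. The integer-valued extremum is e(T(134, 6)) = 7481, which is strictly less than the density bound 22445/3 since 6 ∤ 134 (the parts of T(134, 6) cannot all be equal).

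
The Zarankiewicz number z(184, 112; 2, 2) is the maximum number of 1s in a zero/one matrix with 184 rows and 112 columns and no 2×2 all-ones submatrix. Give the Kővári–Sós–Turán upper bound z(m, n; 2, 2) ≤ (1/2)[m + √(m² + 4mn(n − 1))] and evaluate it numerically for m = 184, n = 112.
z(184, 112; 2, 2) ≤ (1/2)[184 + √(184² + 4·184·112·111)] = (1/2)[184 + √9183808] = 1607.2399

Kővári–Sós–Turán: let r_1, ..., r_184 be the row sums and z = Σ r_i the total number of 1s. Each pair of columns can share at most one row with both entries 1 (else a 2×2 all-ones block appears), so Σ_i C(r_i, 2) ≤ C(112, 2) = 6216. By convexity Σ_i C(r_i, 2) ≥ 184·C(z/184, 2) = z(z − 184)/(2·184), giving z² − 184z − 184·112·111 ≤ 0 and hence z ≤ (1/2)[184 + √(33856 + 4·2287488)] = (1/2)[184 + √9183808] ≈ (1/2)(184 + 3030.4798) = 1607.2399.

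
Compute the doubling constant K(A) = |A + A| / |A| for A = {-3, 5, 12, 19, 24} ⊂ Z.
K = |A + A| / |A| = 14/5

Enumerate A + A = {a + b : a, b ∈ A}. With |A| = 5, there are |A|^2 = 25 ordered sum pairs; collecting distinct values, A + A = {-6, 2, 9, 10, 16, 17, 21, 24, 29, 31, 36, 38, 43, 48}, so |A + A| = 14. Thus K = 14/5. For comparison, the minimum possible |A + A| over all 5-element sets is 2·5 − 1 = 9 (so min K = 9/5), attained only by arithmetic progressions.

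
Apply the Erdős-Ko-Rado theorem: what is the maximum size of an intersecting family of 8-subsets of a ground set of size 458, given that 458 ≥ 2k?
max |F| = C(457, 7) = 788734675816516

Erdős-Ko-Rado (1961): when n ≥ 2k, max |F| = C(n−1, k−1). The bound is attained by the star {A : i ∈ A} for any fixed i ∈ [n]. Here C(458−1, 8−1) = C(457, 7) = 788734675816516.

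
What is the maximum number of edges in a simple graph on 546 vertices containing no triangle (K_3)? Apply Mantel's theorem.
ex(546, K_3) = ⌊546^2/4⌋ = 74529

Mantel (1907): a triangle-free graph on n vertices has at most ⌊n^2/4⌋ edges, with equality for the complete bipartite graph K_{⌊n/2⌋, ⌈n/2⌉}. For n = 546: ⌊546^2/4⌋ = ⌊298116/4⌋ = 74529. The extremal graph is K_{273, 273}, which has 273·273 = 74529 edges.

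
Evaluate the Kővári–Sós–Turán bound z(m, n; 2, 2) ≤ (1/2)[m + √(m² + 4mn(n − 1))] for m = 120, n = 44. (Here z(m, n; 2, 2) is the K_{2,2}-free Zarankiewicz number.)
z(120, 44; 2, 2) ≤ (1/2)[120 + √(120² + 4·120·44·43)] = (1/2)[120 + √922560] = 540.2499

Kővári–Sós–Turán: let r_1, ..., r_120 be the row sums and z = Σ r_i the total number of 1s. Each pair of columns can share at most one row with both entries 1 (else a 2×2 all-ones block appears), so Σ_i C(r_i, 2) ≤ C(44, 2) = 946. By convexity Σ_i C(r_i, 2) ≥ 120·C(z/120, 2) = z(z − 120)/(2·120), giving z² − 120z − 120·44·43 ≤ 0 and hence z ≤ (1/2)[120 + √(14400 + 4·227040)] = (1/2)[120 + √922560] ≈ (1/2)(120 + 960.4999) = 540.2499.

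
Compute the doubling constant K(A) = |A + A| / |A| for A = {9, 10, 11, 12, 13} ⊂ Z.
K = |A + A| / |A| = 9/5

Enumerate A + A = {a + b : a, b ∈ A}. With |A| = 5, there are |A|^2 = 25 ordered sum pairs; collecting distinct values, A + A = {18, 19, 20, 21, 22, 23, 24, 25, 26}, so |A + A| = 9. Thus K = 9/5. Here |A + A| = 2|A| − 1 = 9, the minimum possible — so K = 9/5 is minimal, which holds iff A is an arithmetic progression.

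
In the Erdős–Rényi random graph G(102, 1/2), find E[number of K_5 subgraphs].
E[# K_5] = C(102, 5) · (1/2)^C(5, 2) = 83291670 / 2^10 = 41645835/512 ≈ 81339.521484

For each 5-subset S of vertices (there are C(102, 5) = 83291670 such S), let X_S = 1 if S induces a K_5 (all C(5, 2) = 10 edges present). Then P(X_S = 1) = (1/2)^10 = 1/1024. By linearity of expectation, E[# K_5] = C(102, 5) · (1/2)^10 = 83291670 / 1024 = 41645835/512 ≈ 81339.521484.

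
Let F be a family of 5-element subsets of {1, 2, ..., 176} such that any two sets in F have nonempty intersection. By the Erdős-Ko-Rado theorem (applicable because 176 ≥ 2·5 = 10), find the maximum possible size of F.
max |F| = C(175, 4) = 37752925

The Erdős-Ko-Rado theorem states: for n ≥ 2k, an intersecting family of k-subsets of an n-element set has size at most C(n − 1, k − 1), with equality for 'star' families {A ⊆ [n] : |A| = k, i ∈ A} (fix an element i). For n = 176, k = 5: C(175, 4) = 37752925.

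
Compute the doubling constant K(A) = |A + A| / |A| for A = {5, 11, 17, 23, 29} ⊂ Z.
K = |A + A| / |A| = 9/5

Enumerate A + A = {a + b : a, b ∈ A}. With |A| = 5, there are |A|^2 = 25 ordered sum pairs; collecting distinct values, A + A = {10, 16, 22, 28, 34, 40, 46, 52, 58}, so |A + A| = 9. Thus K = 9/5. Here |A + A| = 2|A| − 1 = 9, the minimum possible — so K = 9/5 is minimal, which holds iff A is an arithmetic progression.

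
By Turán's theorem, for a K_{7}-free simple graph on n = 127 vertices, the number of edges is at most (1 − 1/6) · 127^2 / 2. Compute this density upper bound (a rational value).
Turán density bound = (5/6) · 127^2/2 = 80645/12 ≈ 6720.4167

Turán's theorem: ex(n, K_{r+1}) is achieved by the complete r-partite Turán graph T(n, r) with parts as balanced as possible, and is at most (1 − 1/r) · n^2/2. For r = 6, n = 127: the density bound is (5/6) · 16129/2 = 80645/12 ≈ 6720.4167. The integer-valued extremum is e(T(127, 6)) = 6720, which is strictly less than the density bound 80645/12 since 6 ∤ 127 (the parts of T(127, 6) cannot all be equal).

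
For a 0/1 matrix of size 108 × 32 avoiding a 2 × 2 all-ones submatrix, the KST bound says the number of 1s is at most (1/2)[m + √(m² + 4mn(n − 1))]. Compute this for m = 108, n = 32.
z(108, 32; 2, 2) ≤ (1/2)[108 + √(108² + 4·108·32·31)] = (1/2)[108 + √440208] = 385.7409

Kővári–Sós–Turán: let r_1, ..., r_108 be the row sums and z = Σ r_i the total number of 1s. Each pair of columns can share at most one row with both entries 1 (else a 2×2 all-ones block appears), so Σ_i C(r_i, 2) ≤ C(32, 2) = 496. By convexity Σ_i C(r_i, 2) ≥ 108·C(z/108, 2) = z(z − 108)/(2·108), giving z² − 108z − 108·32·31 ≤ 0 and hence z ≤ (1/2)[108 + √(11664 + 4·107136)] = (1/2)[108 + √440208] ≈ (1/2)(108 + 663.4817) = 385.7409.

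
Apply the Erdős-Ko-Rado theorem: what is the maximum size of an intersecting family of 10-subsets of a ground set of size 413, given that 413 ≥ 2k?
max |F| = C(412, 9) = 863177604710689620

The Erdős-Ko-Rado theorem states: for n ≥ 2k, an intersecting family of k-subsets of an n-element set has size at most C(n − 1, k − 1), with equality for 'star' families {A ⊆ [n] : |A| = k, i ∈ A} (fix an element i). For n = 413, k = 10: C(412, 9) = 863177604710689620.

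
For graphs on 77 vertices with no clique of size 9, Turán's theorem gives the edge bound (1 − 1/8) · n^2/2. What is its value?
Turán density bound = (7/8) · 77^2/2 = 41503/16 ≈ 2593.9375

Turán's theorem: ex(n, K_{r+1}) is achieved by the complete r-partite Turán graph T(n, r) with parts as balanced as possible, and is at most (1 − 1/r) · n^2/2. For r = 8, n = 77: the density bound is (7/8) · 5929/2 = 41503/16 ≈ 2593.9375. The integer-valued extremum is e(T(77, 8)) = 2593, which is strictly less than the density bound 41503/16 since 8 ∤ 77 (the parts of T(77, 8) cannot all be equal).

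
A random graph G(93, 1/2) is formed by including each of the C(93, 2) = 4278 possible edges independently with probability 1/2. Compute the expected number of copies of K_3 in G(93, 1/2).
E[# K_3] = C(93, 3) · (1/2)^C(3, 2) = 129766 / 2^3 = 64883/4 = 16220.75

For each 3-subset S of vertices (there are C(93, 3) = 129766 such S), let X_S = 1 if S induces a K_3 (all C(3, 2) = 3 edges present). Then P(X_S = 1) = (1/2)^3 = 1/8. By linearity of expectation, E[# K_3] = C(93, 3) · (1/2)^3 = 129766 / 8 = 64883/4 = 16220.75.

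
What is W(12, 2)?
W(12, 2) = 12 + 1 = 13

A 2-term AP is any pair of integers, so a monochromatic 2-AP exists iff some colour is used at least twice. With 12 colours, the colouring i ↦ i on {1, ..., 12} uses each colour once, avoiding any monochromatic pair, so W(12, 2) > 12. For {1, ..., 13}, pigeonhole forces two integers of the same colour, which form a monochromatic 2-AP. Hence W(12, 2) = 13.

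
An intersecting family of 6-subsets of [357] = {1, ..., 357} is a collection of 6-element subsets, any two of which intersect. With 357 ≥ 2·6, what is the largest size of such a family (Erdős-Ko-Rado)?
max |F| = C(356, 5) = 46325246176

Erdős-Ko-Rado (1961): when n ≥ 2k, max |F| = C(n−1, k−1). The bound is attained by the star {A : i ∈ A} for any fixed i ∈ [n]. Here C(357−1, 6−1) = C(356, 5) = 46325246176.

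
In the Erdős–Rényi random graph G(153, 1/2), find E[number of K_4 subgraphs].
E[# K_4] = C(153, 4) · (1/2)^C(4, 2) = 21947850 / 2^6 = 10973925/32 = 342935.15625

For each 4-subset S of vertices (there are C(153, 4) = 21947850 such S), let X_S = 1 if S induces a K_4 (all C(4, 2) = 6 edges present). Then P(X_S = 1) = (1/2)^6 = 1/64. By linearity of expectation, E[# K_4] = C(153, 4) · (1/2)^6 = 21947850 / 64 = 10973925/32 = 342935.15625.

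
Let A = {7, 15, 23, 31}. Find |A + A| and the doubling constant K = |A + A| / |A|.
K = |A + A| / |A| = 7/4

Enumerate A + A = {a + b : a, b ∈ A}. With |A| = 4, there are |A|^2 = 16 ordered sum pairs; collecting distinct values, A + A = {14, 22, 30, 38, 46, 54, 62}, so |A + A| = 7. Thus K = 7/4. Here |A + A| = 2|A| − 1 = 7, the minimum possible — so K = 7/4 is minimal, which holds iff A is an arithmetic progression.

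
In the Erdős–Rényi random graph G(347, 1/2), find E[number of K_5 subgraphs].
E[# K_5] = C(347, 5) · (1/2)^C(5, 2) = 40728272074 / 2^10 = 20364136037/512 ≈ 39773703.197266

For each 5-subset S of vertices (there are C(347, 5) = 40728272074 such S), let X_S = 1 if S induces a K_5 (all C(5, 2) = 10 edges present). Then P(X_S = 1) = (1/2)^10 = 1/1024. By linearity of expectation, E[# K_5] = C(347, 5) · (1/2)^10 = 40728272074 / 1024 = 20364136037/512 ≈ 39773703.197266.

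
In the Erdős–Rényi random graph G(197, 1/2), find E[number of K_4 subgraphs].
E[# K_4] = C(197, 4) · (1/2)^C(4, 2) = 60862165 / 2^6 = 950971.328125

For each 4-subset S of vertices (there are C(197, 4) = 60862165 such S), let X_S = 1 if S induces a K_4 (all C(4, 2) = 6 edges present). Then P(X_S = 1) = (1/2)^6 = 1/64. By linearity of expectation, E[# K_4] = C(197, 4) · (1/2)^6 = 60862165 / 64 = 950971.328125.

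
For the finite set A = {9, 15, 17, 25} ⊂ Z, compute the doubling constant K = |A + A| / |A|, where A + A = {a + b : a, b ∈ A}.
K = |A + A| / |A| = 9/4

Enumerate A + A = {a + b : a, b ∈ A}. With |A| = 4, there are |A|^2 = 16 ordered sum pairs; collecting distinct values, A + A = {18, 24, 26, 30, 32, 34, 40, 42, 50}, so |A + A| = 9. Thus K = 9/4. For comparison, the minimum possible |A + A| over all 4-element sets is 2·4 − 1 = 7 (so min K = 7/4), attained only by arithmetic progressions.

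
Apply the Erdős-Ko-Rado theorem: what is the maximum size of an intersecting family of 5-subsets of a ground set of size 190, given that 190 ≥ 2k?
max |F| = C(189, 4) = 51494751

Erdős-Ko-Rado (1961): when n ≥ 2k, max |F| = C(n−1, k−1). The bound is attained by the star {A : i ∈ A} for any fixed i ∈ [n]. Here C(190−1, 5−1) = C(189, 4) = 51494751.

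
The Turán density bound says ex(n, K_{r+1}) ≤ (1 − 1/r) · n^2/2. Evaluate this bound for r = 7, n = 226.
Turán density bound = (6/7) · 226^2/2 = 153228/7 ≈ 21889.7143

Turán's theorem: ex(n, K_{r+1}) is achieved by the complete r-partite Turán graph T(n, r) with parts as balanced as possible, and is at most (1 − 1/r) · n^2/2. For r = 7, n = 226: the density bound is (6/7) · 51076/2 = 153228/7 ≈ 21889.7143. The integer-valued extremum is e(T(226, 7)) = 21889, which is strictly less than the density bound 153228/7 since 7 ∤ 226 (the parts of T(226, 7) cannot all be equal).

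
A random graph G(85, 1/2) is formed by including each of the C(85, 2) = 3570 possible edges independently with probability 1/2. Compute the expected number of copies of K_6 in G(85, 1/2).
E[# K_6] = C(85, 6) · (1/2)^C(6, 2) = 437353560 / 2^15 = 54669195/4096 ≈ 13346.971436

For each 6-subset S of vertices (there are C(85, 6) = 437353560 such S), let X_S = 1 if S induces a K_6 (all C(6, 2) = 15 edges present). Then P(X_S = 1) = (1/2)^15 = 1/32768. By linearity of expectation, E[# K_6] = C(85, 6) · (1/2)^15 = 437353560 / 32768 = 54669195/4096 ≈ 13346.971436.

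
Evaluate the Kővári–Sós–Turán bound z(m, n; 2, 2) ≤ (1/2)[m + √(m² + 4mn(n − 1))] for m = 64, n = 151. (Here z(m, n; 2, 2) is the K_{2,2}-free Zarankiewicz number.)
z(64, 151; 2, 2) ≤ (1/2)[64 + √(64² + 4·64·151·150)] = (1/2)[64 + √5802496] = 1236.4185

Kővári–Sós–Turán: let r_1, ..., r_64 be the row sums and z = Σ r_i the total number of 1s. Each pair of columns can share at most one row with both entries 1 (else a 2×2 all-ones block appears), so Σ_i C(r_i, 2) ≤ C(151, 2) = 11325. By convexity Σ_i C(r_i, 2) ≥ 64·C(z/64, 2) = z(z − 64)/(2·64), giving z² − 64z − 64·151·150 ≤ 0 and hence z ≤ (1/2)[64 + √(4096 + 4·1449600)] = (1/2)[64 + √5802496] ≈ (1/2)(64 + 2408.8371) = 1236.4185.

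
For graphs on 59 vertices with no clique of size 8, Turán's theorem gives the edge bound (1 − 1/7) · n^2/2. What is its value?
Turán density bound = (6/7) · 59^2/2 = 10443/7 ≈ 1491.8571

Turán's theorem: ex(n, K_{r+1}) is achieved by the complete r-partite Turán graph T(n, r) with parts as balanced as possible, and is at most (1 − 1/r) · n^2/2. For r = 7, n = 59: the density bound is (6/7) · 3481/2 = 10443/7 ≈ 1491.8571. The integer-valued extremum is e(T(59, 7)) = 1491, which is strictly less than the density bound 10443/7 since 7 ∤ 59 (the parts of T(59, 7) cannot all be equal).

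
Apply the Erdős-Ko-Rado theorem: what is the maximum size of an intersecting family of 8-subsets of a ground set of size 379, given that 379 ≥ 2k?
max |F| = C(378, 7) = 206892668010600

The Erdős-Ko-Rado theorem states: for n ≥ 2k, an intersecting family of k-subsets of an n-element set has size at most C(n − 1, k − 1), with equality for 'star' families {A ⊆ [n] : |A| = k, i ∈ A} (fix an element i). For n = 379, k = 8: C(378, 7) = 206892668010600.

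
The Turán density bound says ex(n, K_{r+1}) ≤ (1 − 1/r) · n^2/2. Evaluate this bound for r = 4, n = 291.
Turán density bound = (3/4) · 291^2/2 = 254043/8 ≈ 31755.375

Turán's theorem: ex(n, K_{r+1}) is achieved by the complete r-partite Turán graph T(n, r) with parts as balanced as possible, and is at most (1 − 1/r) · n^2/2. For r = 4, n = 291: the density bound is (3/4) · 84681/2 = 254043/8 ≈ 31755.375. The integer-valued extremum is e(T(291, 4)) = 31755, which is strictly less than the density bound 254043/8 since 4 ∤ 291 (the parts of T(291, 4) cannot all be equal).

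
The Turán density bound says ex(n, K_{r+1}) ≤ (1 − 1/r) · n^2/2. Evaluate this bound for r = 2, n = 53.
Turán density bound = (1/2) · 53^2/2 = 2809/4 ≈ 702.25

Turán's theorem: ex(n, K_{r+1}) is achieved by the complete r-partite Turán graph T(n, r) with parts as balanced as possible, and is at most (1 − 1/r) · n^2/2. For r = 2, n = 53: the density bound is (1/2) · 2809/2 = 2809/4 ≈ 702.25. The integer-valued extremum is e(T(53, 2)) = 702, which is strictly less than the density bound 2809/4 since 2 ∤ 53 (the parts of T(53, 2) cannot all be equal).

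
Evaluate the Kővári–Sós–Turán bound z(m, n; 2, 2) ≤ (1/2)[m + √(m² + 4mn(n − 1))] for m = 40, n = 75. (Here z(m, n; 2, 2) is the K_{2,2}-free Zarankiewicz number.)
z(40, 75; 2, 2) ≤ (1/2)[40 + √(40² + 4·40·75·74)] = (1/2)[40 + √889600] = 491.593

Kővári–Sós–Turán: let r_1, ..., r_40 be the row sums and z = Σ r_i the total number of 1s. Each pair of columns can share at most one row with both entries 1 (else a 2×2 all-ones block appears), so Σ_i C(r_i, 2) ≤ C(75, 2) = 2775. By convexity Σ_i C(r_i, 2) ≥ 40·C(z/40, 2) = z(z − 40)/(2·40), giving z² − 40z − 40·75·74 ≤ 0 and hence z ≤ (1/2)[40 + √(1600 + 4·222000)] = (1/2)[40 + √889600] ≈ (1/2)(40 + 943.1861) = 491.593.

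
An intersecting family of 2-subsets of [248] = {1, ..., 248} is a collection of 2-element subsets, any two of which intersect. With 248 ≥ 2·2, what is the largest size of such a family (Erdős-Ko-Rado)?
max |F| = C(247, 1) = 247

Erdős-Ko-Rado (1961): when n ≥ 2k, max |F| = C(n−1, k−1). The bound is attained by the star {A : i ∈ A} for any fixed i ∈ [n]. Here C(248−1, 2−1) = C(247, 1) = 247.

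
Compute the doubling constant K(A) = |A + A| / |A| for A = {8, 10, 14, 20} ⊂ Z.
K = |A + A| / |A| = 9/4

Enumerate A + A = {a + b : a, b ∈ A}. With |A| = 4, there are |A|^2 = 16 ordered sum pairs; collecting distinct values, A + A = {16, 18, 20, 22, 24, 28, 30, 34, 40}, so |A + A| = 9. Thus K = 9/4. For comparison, the minimum possible |A + A| over all 4-element sets is 2·4 − 1 = 7 (so min K = 7/4), attained only by arithmetic progressions.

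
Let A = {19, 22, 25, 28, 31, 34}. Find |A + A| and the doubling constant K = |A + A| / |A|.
K = |A + A| / |A| = 11/6

Enumerate A + A = {a + b : a, b ∈ A}. With |A| = 6, there are |A|^2 = 36 ordered sum pairs; collecting distinct values, A + A = {38, 41, 44, 47, 50, 53, 56, 59, 62, 65, 68}, so |A + A| = 11. Thus K = 11/6. Here |A + A| = 2|A| − 1 = 11, the minimum possible — so K = 11/6 is minimal, which holds iff A is an arithmetic progression.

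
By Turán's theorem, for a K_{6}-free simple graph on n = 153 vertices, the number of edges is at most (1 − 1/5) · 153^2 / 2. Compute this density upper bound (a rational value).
Turán density bound = (4/5) · 153^2/2 = 46818/5 ≈ 9363.6

Turán's theorem: ex(n, K_{r+1}) is achieved by the complete r-partite Turán graph T(n, r) with parts as balanced as possible, and is at most (1 − 1/r) · n^2/2. For r = 5, n = 153: the density bound is (4/5) · 23409/2 = 46818/5 ≈ 9363.6. The integer-valued extremum is e(T(153, 5)) = 9363, which is strictly less than the density bound 46818/5 since 5 ∤ 153 (the parts of T(153, 5) cannot all be equal).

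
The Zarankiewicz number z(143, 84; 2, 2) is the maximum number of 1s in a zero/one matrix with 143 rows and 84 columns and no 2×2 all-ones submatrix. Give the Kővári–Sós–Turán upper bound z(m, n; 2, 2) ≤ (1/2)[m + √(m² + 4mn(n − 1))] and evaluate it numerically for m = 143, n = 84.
z(143, 84; 2, 2) ≤ (1/2)[143 + √(143² + 4·143·84·83)] = (1/2)[143 + √4008433] = 1072.5536

Kővári–Sós–Turán: let r_1, ..., r_143 be the row sums and z = Σ r_i the total number of 1s. Each pair of columns can share at most one row with both entries 1 (else a 2×2 all-ones block appears), so Σ_i C(r_i, 2) ≤ C(84, 2) = 3486. By convexity Σ_i C(r_i, 2) ≥ 143·C(z/143, 2) = z(z − 143)/(2·143), giving z² − 143z − 143·84·83 ≤ 0 and hence z ≤ (1/2)[143 + √(20449 + 4·996996)] = (1/2)[143 + √4008433] ≈ (1/2)(143 + 2002.1071) = 1072.5536.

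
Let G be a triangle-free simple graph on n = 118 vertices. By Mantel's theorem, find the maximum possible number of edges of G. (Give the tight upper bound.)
ex(118, K_3) = ⌊118^2/4⌋ = 3481

Mantel (1907): a triangle-free graph on n vertices has at most ⌊n^2/4⌋ edges, with equality for the complete bipartite graph K_{⌊n/2⌋, ⌈n/2⌉}. For n = 118: ⌊118^2/4⌋ = ⌊13924/4⌋ = 3481. The extremal graph is K_{59, 59}, which has 59·59 = 3481 edges.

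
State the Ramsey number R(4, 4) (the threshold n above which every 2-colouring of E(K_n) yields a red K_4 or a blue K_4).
R(4, 4) = 18

Lower bound: an explicit 2-colouring of K_{17} (typically a Paley-type or other structured construction) avoids a red K_4 and a blue K_4, showing R(4, 4) > 17.
Upper bound: the Erdős–Szekeres recurrence R(r, t') ≤ R(r−1, t') + R(r, t'−1) yields R(4, 4) ≤ 18.
Hence R(4, 4) = 18.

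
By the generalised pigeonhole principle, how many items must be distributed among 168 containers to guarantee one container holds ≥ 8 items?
n = (8 − 1)·168 + 1 = 1177

By the generalised pigeonhole principle, to guarantee some box contains ≥ r objects we need more than (r − 1) · k objects total. Threshold: n = (r − 1) · k + 1. With r = 8 and k = 168: n = 7 · 168 + 1 = 1176 + 1 = 1177. For n = 1176 = 7 · 168, we can put exactly 7 objects in every box, avoiding 8 in any single one — so 1177 is tight.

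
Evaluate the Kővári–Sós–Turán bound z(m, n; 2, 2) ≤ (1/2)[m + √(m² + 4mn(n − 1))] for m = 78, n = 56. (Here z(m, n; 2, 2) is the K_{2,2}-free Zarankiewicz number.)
z(78, 56; 2, 2) ≤ (1/2)[78 + √(78² + 4·78·56·55)] = (1/2)[78 + √967044] = 530.692

Kővári–Sós–Turán: let r_1, ..., r_78 be the row sums and z = Σ r_i the total number of 1s. Each pair of columns can share at most one row with both entries 1 (else a 2×2 all-ones block appears), so Σ_i C(r_i, 2) ≤ C(56, 2) = 1540. By convexity Σ_i C(r_i, 2) ≥ 78·C(z/78, 2) = z(z − 78)/(2·78), giving z² − 78z − 78·56·55 ≤ 0 and hence z ≤ (1/2)[78 + √(6084 + 4·240240)] = (1/2)[78 + √967044] ≈ (1/2)(78 + 983.384) = 530.692.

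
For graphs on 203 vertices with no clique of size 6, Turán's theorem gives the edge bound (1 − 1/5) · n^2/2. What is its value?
Turán density bound = (4/5) · 203^2/2 = 82418/5 ≈ 16483.6

Turán's theorem: ex(n, K_{r+1}) is achieved by the complete r-partite Turán graph T(n, r) with parts as balanced as possible, and is at most (1 − 1/r) · n^2/2. For r = 5, n = 203: the density bound is (4/5) · 41209/2 = 82418/5 ≈ 16483.6. The integer-valued extremum is e(T(203, 5)) = 16483, which is strictly less than the density bound 82418/5 since 5 ∤ 203 (the parts of T(203, 5) cannot all be equal).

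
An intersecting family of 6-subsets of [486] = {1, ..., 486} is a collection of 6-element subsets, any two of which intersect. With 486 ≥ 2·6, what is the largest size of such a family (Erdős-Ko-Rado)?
max |F| = C(485, 5) = 219050929097

The Erdős-Ko-Rado theorem states: for n ≥ 2k, an intersecting family of k-subsets of an n-element set has size at most C(n − 1, k − 1), with equality for 'star' families {A ⊆ [n] : |A| = k, i ∈ A} (fix an element i). For n = 486, k = 6: C(485, 5) = 219050929097.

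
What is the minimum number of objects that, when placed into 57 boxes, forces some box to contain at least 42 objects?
n = (42 − 1)·57 + 1 = 2338

By the generalised pigeonhole principle, to guarantee some box contains ≥ r objects we need more than (r − 1) · k objects total. Threshold: n = (r − 1) · k + 1. With r = 42 and k = 57: n = 41 · 57 + 1 = 2337 + 1 = 2338. For n = 2337 = 41 · 57, we can put exactly 41 objects in every box, avoiding 42 in any single one — so 2338 is tight.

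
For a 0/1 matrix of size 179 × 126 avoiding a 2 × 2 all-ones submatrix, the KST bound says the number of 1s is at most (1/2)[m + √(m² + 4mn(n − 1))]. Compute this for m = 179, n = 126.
z(179, 126; 2, 2) ≤ (1/2)[179 + √(179² + 4·179·126·125)] = (1/2)[179 + √11309041] = 1770.9459

Kővári–Sós–Turán: let r_1, ..., r_179 be the row sums and z = Σ r_i the total number of 1s. Each pair of columns can share at most one row with both entries 1 (else a 2×2 all-ones block appears), so Σ_i C(r_i, 2) ≤ C(126, 2) = 7875. By convexity Σ_i C(r_i, 2) ≥ 179·C(z/179, 2) = z(z − 179)/(2·179), giving z² − 179z − 179·126·125 ≤ 0 and hence z ≤ (1/2)[179 + √(32041 + 4·2819250)] = (1/2)[179 + √11309041] ≈ (1/2)(179 + 3362.8918) = 1770.9459.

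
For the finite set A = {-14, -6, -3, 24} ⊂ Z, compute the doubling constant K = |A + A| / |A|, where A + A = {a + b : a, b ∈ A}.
K = |A + A| / |A| = 10/4 = 5/2

Enumerate A + A = {a + b : a, b ∈ A}. With |A| = 4, there are |A|^2 = 16 ordered sum pairs; collecting distinct values, A + A = {-28, -20, -17, -12, -9, -6, 10, 18, 21, 48}, so |A + A| = 10. Thus K = 10/4 = 5/2. For comparison, the minimum possible |A + A| over all 4-element sets is 2·4 − 1 = 7 (so min K = 7/4), attained only by arithmetic progressions.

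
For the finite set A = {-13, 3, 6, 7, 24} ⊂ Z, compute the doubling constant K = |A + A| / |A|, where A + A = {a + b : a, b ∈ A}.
K = |A + A| / |A| = 15/5 = 3

Enumerate A + A = {a + b : a, b ∈ A}. With |A| = 5, there are |A|^2 = 25 ordered sum pairs; collecting distinct values, A + A = {-26, -10, -7, -6, 6, 9, 10, 11, 12, 13, 14, 27, 30, 31, 48}, so |A + A| = 15. Thus K = 15/5 = 3. For comparison, the minimum possible |A + A| over all 5-element sets is 2·5 − 1 = 9 (so min K = 9/5), attained only by arithmetic progressions.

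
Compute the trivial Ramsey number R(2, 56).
R(2, 56) = 56

R(2, k) = k for all k ≥ 2: in a 2-colouring of K_k, either some edge is red (a red K_2) or all edges are blue (a blue K_k). And K_{55} coloured all-blue has no blue K_56, so R(2, 56) > 55. Hence R(2, 56) = 56.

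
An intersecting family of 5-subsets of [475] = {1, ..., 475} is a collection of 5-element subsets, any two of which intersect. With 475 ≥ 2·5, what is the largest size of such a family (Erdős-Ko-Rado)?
max |F| = C(474, 4) = 2076783126

The Erdős-Ko-Rado theorem states: for n ≥ 2k, an intersecting family of k-subsets of an n-element set has size at most C(n − 1, k − 1), with equality for 'star' families {A ⊆ [n] : |A| = k, i ∈ A} (fix an element i). For n = 475, k = 5: C(474, 4) = 2076783126.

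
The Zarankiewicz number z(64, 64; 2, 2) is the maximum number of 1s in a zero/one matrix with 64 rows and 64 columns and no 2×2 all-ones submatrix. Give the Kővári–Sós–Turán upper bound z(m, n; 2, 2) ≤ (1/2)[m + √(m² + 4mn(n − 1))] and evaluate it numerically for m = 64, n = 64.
z(64, 64; 2, 2) ≤ (1/2)[64 + √(64² + 4·64·64·63)] = (1/2)[64 + √1036288] = 540.9912

Kővári–Sós–Turán: let r_1, ..., r_64 be the row sums and z = Σ r_i the total number of 1s. Each pair of columns can share at most one row with both entries 1 (else a 2×2 all-ones block appears), so Σ_i C(r_i, 2) ≤ C(64, 2) = 2016. By convexity Σ_i C(r_i, 2) ≥ 64·C(z/64, 2) = z(z − 64)/(2·64), giving z² − 64z − 64·64·63 ≤ 0 and hence z ≤ (1/2)[64 + √(4096 + 4·258048)] = (1/2)[64 + √1036288] ≈ (1/2)(64 + 1017.9823) = 540.9912.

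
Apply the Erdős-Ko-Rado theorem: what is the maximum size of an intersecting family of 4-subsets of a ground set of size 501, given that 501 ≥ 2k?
max |F| = C(500, 3) = 20708500

Erdős-Ko-Rado (1961): when n ≥ 2k, max |F| = C(n−1, k−1). The bound is attained by the star {A : i ∈ A} for any fixed i ∈ [n]. Here C(501−1, 4−1) = C(500, 3) = 20708500.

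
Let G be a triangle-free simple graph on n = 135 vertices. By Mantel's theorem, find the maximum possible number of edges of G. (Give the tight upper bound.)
ex(135, K_3) = ⌊135^2/4⌋ = 4556

Mantel (1907): a triangle-free graph on n vertices has at most ⌊n^2/4⌋ edges, with equality for the complete bipartite graph K_{⌊n/2⌋, ⌈n/2⌉}. For n = 135: ⌊135^2/4⌋ = ⌊18225/4⌋ = 4556. The extremal graph is K_{67, 68}, which has 67·68 = 4556 edges.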